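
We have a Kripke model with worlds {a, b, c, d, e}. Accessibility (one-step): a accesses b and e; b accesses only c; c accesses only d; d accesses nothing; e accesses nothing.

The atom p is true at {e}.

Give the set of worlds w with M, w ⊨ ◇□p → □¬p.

{b, c, d, e}

a: ◇□p is T, □¬p is F. ✗
b: ◇□p is F, □¬p is T. ✓
c: ◇□p is T, □¬p is T. ✓
d: ◇□p is F, □¬p is T. ✓
e: ◇□p is F, □¬p is T. ✓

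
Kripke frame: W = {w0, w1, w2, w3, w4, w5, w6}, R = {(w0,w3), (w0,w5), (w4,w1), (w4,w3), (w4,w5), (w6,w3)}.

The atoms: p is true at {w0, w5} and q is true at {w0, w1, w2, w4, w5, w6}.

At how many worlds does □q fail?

w0: successors {w3, w5}; q there: w3:F, w5:T. ✗
w1: no successors, so □q holds vacuously. ✓
w2: no successors, so □q holds vacuously. ✓
w3: no successors, so □q holds vacuously. ✓
w4: successors {w1, w3, w5}; q there: w1:T, w3:F, w5:T. ✗
w5: no successors, so □q holds vacuously. ✓
w6: successors {w3}; q there: w3:F. ✗
Satisfying worlds: {w1, w2, w3, w5}.
So □q fails at the other 3 worlds.

3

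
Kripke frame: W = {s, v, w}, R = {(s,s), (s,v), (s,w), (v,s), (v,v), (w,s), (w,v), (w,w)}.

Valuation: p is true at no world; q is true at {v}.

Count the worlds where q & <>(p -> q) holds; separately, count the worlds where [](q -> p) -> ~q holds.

For q & <>(p -> q):
s: q is F, <>(p -> q) is T. ✗
v: q is T, <>(p -> q) is T. ✓
w: q is F, <>(p -> q) is T. ✗
— 1 world.
For [](q -> p) -> ~q:
s: [](q -> p) is F, ~q is T. ✓
v: [](q -> p) is F, ~q is F. ✓
w: [](q -> p) is F, ~q is T. ✓
— 3 worlds.

1 and 3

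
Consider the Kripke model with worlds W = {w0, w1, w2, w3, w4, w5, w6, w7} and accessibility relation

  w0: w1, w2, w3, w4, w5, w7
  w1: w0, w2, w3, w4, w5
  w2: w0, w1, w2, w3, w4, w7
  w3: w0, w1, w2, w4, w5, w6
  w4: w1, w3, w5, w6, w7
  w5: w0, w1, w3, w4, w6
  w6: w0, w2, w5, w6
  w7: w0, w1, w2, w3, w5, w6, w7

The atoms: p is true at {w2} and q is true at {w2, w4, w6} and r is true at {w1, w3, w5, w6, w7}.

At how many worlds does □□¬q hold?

0

w0: successors {w1, w2, w3, w4, w5, w7}; □¬q there: w1:F, w2:F, w3:F, w4:F, w5:F, w7:F. ✗
w1: successors {w0, w2, w3, w4, w5}; □¬q there: w0:F, w2:F, w3:F, w4:F, w5:F. ✗
w2: successors {w0, w1, w2, w3, w4, w7}; □¬q there: w0:F, w1:F, w2:F, w3:F, w4:F, w7:F. ✗
w3: successors {w0, w1, w2, w4, w5, w6}; □¬q there: w0:F, w1:F, w2:F, w4:F, w5:F, w6:F. ✗
w4: successors {w1, w3, w5, w6, w7}; □¬q there: w1:F, w3:F, w5:F, w6:F, w7:F. ✗
w5: successors {w0, w1, w3, w4, w6}; □¬q there: w0:F, w1:F, w3:F, w4:F, w6:F. ✗
w6: successors {w0, w2, w5, w6}; □¬q there: w0:F, w2:F, w5:F, w6:F. ✗
w7: successors {w0, w1, w2, w3, w5, w6, w7}; □¬q there: w0:F, w1:F, w2:F, w3:F, w5:F, w6:F, w7:F. ✗
Satisfying worlds: ∅.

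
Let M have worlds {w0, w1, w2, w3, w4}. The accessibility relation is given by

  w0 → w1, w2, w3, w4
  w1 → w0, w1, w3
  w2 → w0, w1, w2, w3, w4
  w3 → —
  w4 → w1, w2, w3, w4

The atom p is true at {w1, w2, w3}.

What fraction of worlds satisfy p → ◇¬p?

w0: p is F, ◇¬p is T. ✓
w1: p is T, ◇¬p is T. ✓
w2: p is T, ◇¬p is T. ✓
w3: p is T, ◇¬p is F. ✗
w4: p is F, ◇¬p is T. ✓
That's 4 of 5 worlds, so 4/5.

4/5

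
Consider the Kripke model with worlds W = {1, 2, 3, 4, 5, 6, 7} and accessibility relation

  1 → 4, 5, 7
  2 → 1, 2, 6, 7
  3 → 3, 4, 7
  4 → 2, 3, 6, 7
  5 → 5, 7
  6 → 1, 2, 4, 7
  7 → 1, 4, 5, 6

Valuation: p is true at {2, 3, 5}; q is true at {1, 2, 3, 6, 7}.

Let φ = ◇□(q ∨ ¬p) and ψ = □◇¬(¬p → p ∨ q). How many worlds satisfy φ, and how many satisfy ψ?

6 and 0

For ◇□(q ∨ ¬p):
1: successors {4, 5, 7}; □(q ∨ ¬p) there: 4:T, 5:F, 7:F. ✓
2: successors {1, 2, 6, 7}; □(q ∨ ¬p) there: 1:F, 2:T, 6:T, 7:F. ✓
3: successors {3, 4, 7}; □(q ∨ ¬p) there: 3:T, 4:T, 7:F. ✓
4: successors {2, 3, 6, 7}; □(q ∨ ¬p) there: 2:T, 3:T, 6:T, 7:F. ✓
5: successors {5, 7}; □(q ∨ ¬p) there: 5:F, 7:F. ✗
6: successors {1, 2, 4, 7}; □(q ∨ ¬p) there: 1:F, 2:T, 4:T, 7:F. ✓
7: successors {1, 4, 5, 6}; □(q ∨ ¬p) there: 1:F, 4:T, 5:F, 6:T. ✓
— 6 worlds.
For □◇¬(¬p → p ∨ q):
1: successors {4, 5, 7}; ◇¬(¬p → p ∨ q) there: 4:F, 5:F, 7:T. ✗
2: successors {1, 2, 6, 7}; ◇¬(¬p → p ∨ q) there: 1:T, 2:F, 6:T, 7:T. ✗
3: successors {3, 4, 7}; ◇¬(¬p → p ∨ q) there: 3:T, 4:F, 7:T. ✗
4: successors {2, 3, 6, 7}; ◇¬(¬p → p ∨ q) there: 2:F, 3:T, 6:T, 7:T. ✗
5: successors {5, 7}; ◇¬(¬p → p ∨ q) there: 5:F, 7:T. ✗
6: successors {1, 2, 4, 7}; ◇¬(¬p → p ∨ q) there: 1:T, 2:F, 4:F, 7:T. ✗
7: successors {1, 4, 5, 6}; ◇¬(¬p → p ∨ q) there: 1:T, 4:F, 5:F, 6:T. ✗
— 0 worlds.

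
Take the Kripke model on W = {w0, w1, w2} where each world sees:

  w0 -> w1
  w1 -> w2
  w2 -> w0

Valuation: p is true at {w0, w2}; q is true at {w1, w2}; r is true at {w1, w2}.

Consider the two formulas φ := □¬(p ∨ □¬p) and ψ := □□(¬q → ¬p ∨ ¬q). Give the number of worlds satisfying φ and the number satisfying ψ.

1 and 3

For □¬(p ∨ □¬p):
w0: successors {w1}; ¬(p ∨ □¬p) there: w1:T. ✓
w1: successors {w2}; ¬(p ∨ □¬p) there: w2:F. ✗
w2: successors {w0}; ¬(p ∨ □¬p) there: w0:F. ✗
— 1 world.
For □□(¬q → ¬p ∨ ¬q):
w0: successors {w1}; □(¬q → ¬p ∨ ¬q) there: w1:T. ✓
w1: successors {w2}; □(¬q → ¬p ∨ ¬q) there: w2:T. ✓
w2: successors {w0}; □(¬q → ¬p ∨ ¬q) there: w0:T. ✓
— 3 worlds.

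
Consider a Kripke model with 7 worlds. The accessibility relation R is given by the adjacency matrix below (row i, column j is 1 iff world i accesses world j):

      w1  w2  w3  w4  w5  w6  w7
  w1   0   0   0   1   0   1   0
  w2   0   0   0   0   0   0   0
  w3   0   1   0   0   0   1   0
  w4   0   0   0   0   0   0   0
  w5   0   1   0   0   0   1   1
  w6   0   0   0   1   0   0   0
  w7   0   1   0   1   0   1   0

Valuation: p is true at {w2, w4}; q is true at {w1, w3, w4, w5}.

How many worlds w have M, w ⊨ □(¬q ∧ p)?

2

w1: successors {w4, w6}; ¬q ∧ p there: w4:F, w6:F. ✗
w2: no successors, so □(¬q ∧ p) holds vacuously. ✓
w3: successors {w2, w6}; ¬q ∧ p there: w2:T, w6:F. ✗
w4: no successors, so □(¬q ∧ p) holds vacuously. ✓
w5: successors {w2, w6, w7}; ¬q ∧ p there: w2:T, w6:F, w7:F. ✗
w6: successors {w4}; ¬q ∧ p there: w4:F. ✗
w7: successors {w2, w4, w6}; ¬q ∧ p there: w2:T, w4:F, w6:F. ✗
Satisfying worlds: {w2, w4}.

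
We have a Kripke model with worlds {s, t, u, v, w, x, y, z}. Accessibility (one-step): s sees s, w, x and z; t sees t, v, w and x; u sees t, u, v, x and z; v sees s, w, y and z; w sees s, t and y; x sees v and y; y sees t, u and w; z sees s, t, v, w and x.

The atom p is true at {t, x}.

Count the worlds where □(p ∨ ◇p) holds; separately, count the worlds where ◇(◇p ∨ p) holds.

4 and 8

For □(p ∨ ◇p):
s: successors {s, w, x, z}; p ∨ ◇p there: s:T, w:T, x:T, z:T. ✓
t: successors {t, v, w, x}; p ∨ ◇p there: t:T, v:F, w:T, x:T. ✗
u: successors {t, u, v, x, z}; p ∨ ◇p there: t:T, u:T, v:F, x:T, z:T. ✗
v: successors {s, w, y, z}; p ∨ ◇p there: s:T, w:T, y:T, z:T. ✓
w: successors {s, t, y}; p ∨ ◇p there: s:T, t:T, y:T. ✓
x: successors {v, y}; p ∨ ◇p there: v:F, y:T. ✗
y: successors {t, u, w}; p ∨ ◇p there: t:T, u:T, w:T. ✓
z: successors {s, t, v, w, x}; p ∨ ◇p there: s:T, t:T, v:F, w:T, x:T. ✗
— 4 worlds.
For ◇(◇p ∨ p):
s: successors {s, w, x, z}; ◇p ∨ p there: s:T, w:T, x:T, z:T. ✓
t: successors {t, v, w, x}; ◇p ∨ p there: t:T, v:F, w:T, x:T. ✓
u: successors {t, u, v, x, z}; ◇p ∨ p there: t:T, u:T, v:F, x:T, z:T. ✓
v: successors {s, w, y, z}; ◇p ∨ p there: s:T, w:T, y:T, z:T. ✓
w: successors {s, t, y}; ◇p ∨ p there: s:T, t:T, y:T. ✓
x: successors {v, y}; ◇p ∨ p there: v:F, y:T. ✓
y: successors {t, u, w}; ◇p ∨ p there: t:T, u:T, w:T. ✓
z: successors {s, t, v, w, x}; ◇p ∨ p there: s:T, t:T, v:F, w:T, x:T. ✓
— 8 worlds.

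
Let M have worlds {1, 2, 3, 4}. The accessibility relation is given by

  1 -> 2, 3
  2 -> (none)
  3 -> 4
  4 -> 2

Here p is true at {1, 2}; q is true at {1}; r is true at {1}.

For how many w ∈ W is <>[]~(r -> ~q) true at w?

1: successors {2, 3}; []~(r -> ~q) there: 2:T, 3:F. ✓
2: no successors, so <>[]~(r -> ~q) fails. ✗
3: successors {4}; []~(r -> ~q) there: 4:F. ✗
4: successors {2}; []~(r -> ~q) there: 2:T. ✓
Satisfying worlds: {1, 4}.

2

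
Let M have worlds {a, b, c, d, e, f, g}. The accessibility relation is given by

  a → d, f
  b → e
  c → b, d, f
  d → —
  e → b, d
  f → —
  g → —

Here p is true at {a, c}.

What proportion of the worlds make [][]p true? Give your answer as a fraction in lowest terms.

a: successors {d, f}; []p there: d:T, f:T. ✓
b: successors {e}; []p there: e:F. ✗
c: successors {b, d, f}; []p there: b:F, d:T, f:T. ✗
d: no successors, so [][]p holds vacuously. ✓
e: successors {b, d}; []p there: b:F, d:T. ✗
f: no successors, so [][]p holds vacuously. ✓
g: no successors, so [][]p holds vacuously. ✓
That's 4 of 7 worlds, so 4/7.

4/7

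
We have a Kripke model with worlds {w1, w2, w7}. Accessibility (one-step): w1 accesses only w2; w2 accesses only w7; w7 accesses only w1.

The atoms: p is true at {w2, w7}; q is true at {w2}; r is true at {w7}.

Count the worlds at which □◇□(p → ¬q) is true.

w1: successors {w2}; ◇□(p → ¬q) there: w2:T. ✓
w2: successors {w7}; ◇□(p → ¬q) there: w7:F. ✗
w7: successors {w1}; ◇□(p → ¬q) there: w1:T. ✓
Satisfying worlds: {w1, w7}.

2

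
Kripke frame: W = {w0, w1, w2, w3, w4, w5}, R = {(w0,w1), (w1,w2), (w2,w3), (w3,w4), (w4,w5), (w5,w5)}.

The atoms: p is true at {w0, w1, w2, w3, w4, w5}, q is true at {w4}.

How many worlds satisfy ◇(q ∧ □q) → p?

6

w0: ◇(q ∧ □q) is F, p is T. ✓
w1: ◇(q ∧ □q) is F, p is T. ✓
w2: ◇(q ∧ □q) is F, p is T. ✓
w3: ◇(q ∧ □q) is F, p is T. ✓
w4: ◇(q ∧ □q) is F, p is T. ✓
w5: ◇(q ∧ □q) is F, p is T. ✓
Satisfying worlds: {w0, w1, w2, w3, w4, w5}.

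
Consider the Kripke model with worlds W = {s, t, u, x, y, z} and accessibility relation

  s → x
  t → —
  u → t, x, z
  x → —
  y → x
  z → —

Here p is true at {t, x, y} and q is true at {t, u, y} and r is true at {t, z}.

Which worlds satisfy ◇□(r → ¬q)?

s: successors {x}; □(r → ¬q) there: x:T. ✓
t: no successors, so ◇□(r → ¬q) fails. ✗
u: successors {t, x, z}; □(r → ¬q) there: t:T, x:T, z:T. ✓
x: no successors, so ◇□(r → ¬q) fails. ✗
y: successors {x}; □(r → ¬q) there: x:T. ✓
z: no successors, so ◇□(r → ¬q) fails. ✗

{s, u, y}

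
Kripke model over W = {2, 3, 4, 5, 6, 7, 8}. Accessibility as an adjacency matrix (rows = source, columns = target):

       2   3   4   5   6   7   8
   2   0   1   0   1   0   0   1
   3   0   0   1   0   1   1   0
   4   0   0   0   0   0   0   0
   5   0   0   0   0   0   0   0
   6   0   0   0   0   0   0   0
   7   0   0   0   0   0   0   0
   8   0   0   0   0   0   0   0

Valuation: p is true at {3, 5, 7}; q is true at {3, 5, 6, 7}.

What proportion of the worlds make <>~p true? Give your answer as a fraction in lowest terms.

2/7

2: successors {3, 5, 8}; ~p there: 3:F, 5:F, 8:T. ✓
3: successors {4, 6, 7}; ~p there: 4:T, 6:T, 7:F. ✓
4: no successors, so <>~p fails. ✗
5: no successors, so <>~p fails. ✗
6: no successors, so <>~p fails. ✗
7: no successors, so <>~p fails. ✗
8: no successors, so <>~p fails. ✗
That's 2 of 7 worlds, so 2/7.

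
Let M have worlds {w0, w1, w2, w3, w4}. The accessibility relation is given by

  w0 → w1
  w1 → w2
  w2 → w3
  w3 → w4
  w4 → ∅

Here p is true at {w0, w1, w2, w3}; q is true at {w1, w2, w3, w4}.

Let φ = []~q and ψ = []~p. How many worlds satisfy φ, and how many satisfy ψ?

1 and 2

For []~q:
w0: successors {w1}; ~q there: w1:F. ✗
w1: successors {w2}; ~q there: w2:F. ✗
w2: successors {w3}; ~q there: w3:F. ✗
w3: successors {w4}; ~q there: w4:F. ✗
w4: no successors, so []~q holds vacuously. ✓
— 1 world.
For []~p:
w0: successors {w1}; ~p there: w1:F. ✗
w1: successors {w2}; ~p there: w2:F. ✗
w2: successors {w3}; ~p there: w3:F. ✗
w3: successors {w4}; ~p there: w4:T. ✓
w4: no successors, so []~p holds vacuously. ✓
— 2 worlds.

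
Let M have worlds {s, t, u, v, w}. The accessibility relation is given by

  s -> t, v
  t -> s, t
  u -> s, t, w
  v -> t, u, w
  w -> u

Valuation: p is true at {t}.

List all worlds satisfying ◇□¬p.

s: successors {t, v}; □¬p there: t:F, v:F. ✗
t: successors {s, t}; □¬p there: s:F, t:F. ✗
u: successors {s, t, w}; □¬p there: s:F, t:F, w:T. ✓
v: successors {t, u, w}; □¬p there: t:F, u:F, w:T. ✓
w: successors {u}; □¬p there: u:F. ✗

{u, v}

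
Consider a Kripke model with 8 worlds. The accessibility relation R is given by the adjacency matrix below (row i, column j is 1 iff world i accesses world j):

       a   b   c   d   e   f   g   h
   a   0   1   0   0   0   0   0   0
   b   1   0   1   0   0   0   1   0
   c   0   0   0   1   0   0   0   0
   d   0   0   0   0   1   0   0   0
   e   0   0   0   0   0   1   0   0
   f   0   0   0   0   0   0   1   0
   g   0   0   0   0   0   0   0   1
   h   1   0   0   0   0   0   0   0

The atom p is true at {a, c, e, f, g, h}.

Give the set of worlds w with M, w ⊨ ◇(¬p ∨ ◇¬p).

{a, b, c, h}

a: successors {b}; ¬p ∨ ◇¬p there: b:T. ✓
b: successors {a, c, g}; ¬p ∨ ◇¬p there: a:T, c:T, g:F. ✓
c: successors {d}; ¬p ∨ ◇¬p there: d:T. ✓
d: successors {e}; ¬p ∨ ◇¬p there: e:F. ✗
e: successors {f}; ¬p ∨ ◇¬p there: f:F. ✗
f: successors {g}; ¬p ∨ ◇¬p there: g:F. ✗
g: successors {h}; ¬p ∨ ◇¬p there: h:F. ✗
h: successors {a}; ¬p ∨ ◇¬p there: a:T. ✓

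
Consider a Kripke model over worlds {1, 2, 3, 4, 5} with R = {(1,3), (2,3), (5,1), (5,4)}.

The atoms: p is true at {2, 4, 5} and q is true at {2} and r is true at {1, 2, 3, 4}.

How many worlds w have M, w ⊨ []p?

1: successors {3}; p there: 3:F. ✗
2: successors {3}; p there: 3:F. ✗
3: no successors, so []p holds vacuously. ✓
4: no successors, so []p holds vacuously. ✓
5: successors {1, 4}; p there: 1:F, 4:T. ✗
Satisfying worlds: {3, 4}.

2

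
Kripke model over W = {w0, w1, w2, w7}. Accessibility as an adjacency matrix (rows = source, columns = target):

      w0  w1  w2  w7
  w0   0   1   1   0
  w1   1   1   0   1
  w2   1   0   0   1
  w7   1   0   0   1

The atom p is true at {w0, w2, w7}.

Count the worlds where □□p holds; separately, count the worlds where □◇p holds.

0 and 4

For □□p:
w0: successors {w1, w2}; □p there: w1:F, w2:T. ✗
w1: successors {w0, w1, w7}; □p there: w0:F, w1:F, w7:T. ✗
w2: successors {w0, w7}; □p there: w0:F, w7:T. ✗
w7: successors {w0, w7}; □p there: w0:F, w7:T. ✗
— 0 worlds.
For □◇p:
w0: successors {w1, w2}; ◇p there: w1:T, w2:T. ✓
w1: successors {w0, w1, w7}; ◇p there: w0:T, w1:T, w7:T. ✓
w2: successors {w0, w7}; ◇p there: w0:T, w7:T. ✓
w7: successors {w0, w7}; ◇p there: w0:T, w7:T. ✓
— 4 worlds.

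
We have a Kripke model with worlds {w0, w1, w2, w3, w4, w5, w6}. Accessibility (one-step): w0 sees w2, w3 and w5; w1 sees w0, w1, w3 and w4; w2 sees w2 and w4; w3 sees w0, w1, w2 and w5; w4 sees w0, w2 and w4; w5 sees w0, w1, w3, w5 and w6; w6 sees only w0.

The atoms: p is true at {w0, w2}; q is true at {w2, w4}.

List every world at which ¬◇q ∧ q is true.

w0: ¬◇q is F, q is F. ✗
w1: ¬◇q is F, q is F. ✗
w2: ¬◇q is F, q is T. ✗
w3: ¬◇q is F, q is F. ✗
w4: ¬◇q is F, q is T. ✗
w5: ¬◇q is T, q is F. ✗
w6: ¬◇q is T, q is F. ✗

∅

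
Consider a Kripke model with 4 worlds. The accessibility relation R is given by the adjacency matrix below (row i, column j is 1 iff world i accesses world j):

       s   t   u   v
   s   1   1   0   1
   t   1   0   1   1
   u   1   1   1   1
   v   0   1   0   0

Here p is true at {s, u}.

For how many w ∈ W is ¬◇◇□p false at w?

0

s: ◇◇□p is F. ✓
t: ◇◇□p is F. ✓
u: ◇◇□p is F. ✓
v: ◇◇□p is F. ✓
Satisfying worlds: {s, t, u, v}.
So ¬◇◇□p fails at the other 0 worlds.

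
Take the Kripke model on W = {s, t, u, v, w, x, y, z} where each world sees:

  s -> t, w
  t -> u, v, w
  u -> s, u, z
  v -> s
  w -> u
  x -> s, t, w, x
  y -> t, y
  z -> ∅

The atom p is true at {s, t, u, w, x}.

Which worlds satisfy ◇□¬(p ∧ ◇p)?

{u}

s: successors {t, w}; □¬(p ∧ ◇p) there: t:F, w:F. ✗
t: successors {u, v, w}; □¬(p ∧ ◇p) there: u:F, v:F, w:F. ✗
u: successors {s, u, z}; □¬(p ∧ ◇p) there: s:F, u:F, z:T. ✓
v: successors {s}; □¬(p ∧ ◇p) there: s:F. ✗
w: successors {u}; □¬(p ∧ ◇p) there: u:F. ✗
x: successors {s, t, w, x}; □¬(p ∧ ◇p) there: s:F, t:F, w:F, x:F. ✗
y: successors {t, y}; □¬(p ∧ ◇p) there: t:F, y:F. ✗
z: no successors, so ◇□¬(p ∧ ◇p) fails. ✗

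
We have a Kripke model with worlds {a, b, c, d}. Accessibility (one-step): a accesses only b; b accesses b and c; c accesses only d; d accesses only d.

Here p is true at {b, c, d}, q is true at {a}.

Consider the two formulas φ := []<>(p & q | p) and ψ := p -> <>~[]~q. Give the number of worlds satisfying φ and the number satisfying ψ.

4 and 1

For []<>(p & q | p):
a: successors {b}; <>(p & q | p) there: b:T. ✓
b: successors {b, c}; <>(p & q | p) there: b:T, c:T. ✓
c: successors {d}; <>(p & q | p) there: d:T. ✓
d: successors {d}; <>(p & q | p) there: d:T. ✓
— 4 worlds.
For p -> <>~[]~q:
a: p is F, <>~[]~q is F. ✓
b: p is T, <>~[]~q is F. ✗
c: p is T, <>~[]~q is F. ✗
d: p is T, <>~[]~q is F. ✗
— 1 world.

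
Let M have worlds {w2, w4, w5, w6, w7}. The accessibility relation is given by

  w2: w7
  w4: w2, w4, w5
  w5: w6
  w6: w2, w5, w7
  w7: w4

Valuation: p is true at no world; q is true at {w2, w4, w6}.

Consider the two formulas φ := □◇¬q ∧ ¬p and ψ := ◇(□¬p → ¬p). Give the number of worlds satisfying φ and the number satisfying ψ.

2 and 5

For □◇¬q ∧ ¬p:
w2: □◇¬q is F, ¬p is T. ✗
w4: □◇¬q is F, ¬p is T. ✗
w5: □◇¬q is T, ¬p is T. ✓
w6: □◇¬q is F, ¬p is T. ✗
w7: □◇¬q is T, ¬p is T. ✓
— 2 worlds.
For ◇(□¬p → ¬p):
w2: successors {w7}; □¬p → ¬p there: w7:T. ✓
w4: successors {w2, w4, w5}; □¬p → ¬p there: w2:T, w4:T, w5:T. ✓
w5: successors {w6}; □¬p → ¬p there: w6:T. ✓
w6: successors {w2, w5, w7}; □¬p → ¬p there: w2:T, w5:T, w7:T. ✓
w7: successors {w4}; □¬p → ¬p there: w4:T. ✓
— 5 worlds.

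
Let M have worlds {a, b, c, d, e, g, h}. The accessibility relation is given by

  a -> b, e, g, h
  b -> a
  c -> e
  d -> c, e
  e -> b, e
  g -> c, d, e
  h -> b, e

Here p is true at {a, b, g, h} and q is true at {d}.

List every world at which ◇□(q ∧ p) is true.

a: successors {b, e, g, h}; □(q ∧ p) there: b:F, e:F, g:F, h:F. ✗
b: successors {a}; □(q ∧ p) there: a:F. ✗
c: successors {e}; □(q ∧ p) there: e:F. ✗
d: successors {c, e}; □(q ∧ p) there: c:F, e:F. ✗
e: successors {b, e}; □(q ∧ p) there: b:F, e:F. ✗
g: successors {c, d, e}; □(q ∧ p) there: c:F, d:F, e:F. ✗
h: successors {b, e}; □(q ∧ p) there: b:F, e:F. ✗

∅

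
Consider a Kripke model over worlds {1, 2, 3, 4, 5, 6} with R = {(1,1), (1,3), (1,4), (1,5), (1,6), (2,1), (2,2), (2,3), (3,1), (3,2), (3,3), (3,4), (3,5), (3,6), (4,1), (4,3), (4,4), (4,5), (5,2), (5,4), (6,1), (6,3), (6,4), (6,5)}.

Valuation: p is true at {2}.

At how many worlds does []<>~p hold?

6

1: successors {1, 3, 4, 5, 6}; <>~p there: 1:T, 3:T, 4:T, 5:T, 6:T. ✓
2: successors {1, 2, 3}; <>~p there: 1:T, 2:T, 3:T. ✓
3: successors {1, 2, 3, 4, 5, 6}; <>~p there: 1:T, 2:T, 3:T, 4:T, 5:T, 6:T. ✓
4: successors {1, 3, 4, 5}; <>~p there: 1:T, 3:T, 4:T, 5:T. ✓
5: successors {2, 4}; <>~p there: 2:T, 4:T. ✓
6: successors {1, 3, 4, 5}; <>~p there: 1:T, 3:T, 4:T, 5:T. ✓
Satisfying worlds: {1, 2, 3, 4, 5, 6}.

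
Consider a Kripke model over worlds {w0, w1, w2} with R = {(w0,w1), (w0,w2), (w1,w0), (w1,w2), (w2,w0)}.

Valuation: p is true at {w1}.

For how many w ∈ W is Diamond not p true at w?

w0: successors {w1, w2}; not p there: w1:F, w2:T. ✓
w1: successors {w0, w2}; not p there: w0:T, w2:T. ✓
w2: successors {w0}; not p there: w0:T. ✓
Satisfying worlds: {w0, w1, w2}.

3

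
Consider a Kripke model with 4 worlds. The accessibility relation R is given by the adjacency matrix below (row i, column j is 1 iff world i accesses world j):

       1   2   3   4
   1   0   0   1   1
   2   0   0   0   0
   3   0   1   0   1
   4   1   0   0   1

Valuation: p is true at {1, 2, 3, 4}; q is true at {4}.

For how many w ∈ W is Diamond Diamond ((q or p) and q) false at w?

1

1: successors {3, 4}; Diamond ((q or p) and q) there: 3:T, 4:T. ✓
2: no successors, so Diamond Diamond ((q or p) and q) fails. ✗
3: successors {2, 4}; Diamond ((q or p) and q) there: 2:F, 4:T. ✓
4: successors {1, 4}; Diamond ((q or p) and q) there: 1:T, 4:T. ✓
Satisfying worlds: {1, 3, 4}.
So Diamond Diamond ((q or p) and q) fails at the other 1 world.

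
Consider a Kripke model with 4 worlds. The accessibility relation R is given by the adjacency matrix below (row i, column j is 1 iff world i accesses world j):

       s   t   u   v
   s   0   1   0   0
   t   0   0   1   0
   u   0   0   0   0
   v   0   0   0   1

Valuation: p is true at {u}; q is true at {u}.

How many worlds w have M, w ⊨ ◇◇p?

1

s: successors {t}; ◇p there: t:T. ✓
t: successors {u}; ◇p there: u:F. ✗
u: no successors, so ◇◇p fails. ✗
v: successors {v}; ◇p there: v:F. ✗
Satisfying worlds: {s}.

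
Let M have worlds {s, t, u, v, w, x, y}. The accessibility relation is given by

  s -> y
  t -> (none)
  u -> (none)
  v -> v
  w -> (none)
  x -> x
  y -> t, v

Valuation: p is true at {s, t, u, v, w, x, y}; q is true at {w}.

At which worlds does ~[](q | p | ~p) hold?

s: [](q | p | ~p) is T. ✗
t: [](q | p | ~p) is T. ✗
u: [](q | p | ~p) is T. ✗
v: [](q | p | ~p) is T. ✗
w: [](q | p | ~p) is T. ✗
x: [](q | p | ~p) is T. ✗
y: [](q | p | ~p) is T. ✗

∅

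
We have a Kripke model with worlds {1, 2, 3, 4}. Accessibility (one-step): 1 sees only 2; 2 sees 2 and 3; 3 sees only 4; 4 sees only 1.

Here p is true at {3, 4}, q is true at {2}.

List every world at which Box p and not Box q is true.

1: Box p is F, not Box q is F. ✗
2: Box p is F, not Box q is T. ✗
3: Box p is T, not Box q is T. ✓
4: Box p is F, not Box q is T. ✗

{3}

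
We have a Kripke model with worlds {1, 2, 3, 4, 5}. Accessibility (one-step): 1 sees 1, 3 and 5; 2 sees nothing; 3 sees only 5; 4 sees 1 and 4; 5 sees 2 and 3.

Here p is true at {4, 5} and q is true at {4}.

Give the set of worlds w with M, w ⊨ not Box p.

1: Box p is F. ✓
2: Box p is T. ✗
3: Box p is T. ✗
4: Box p is F. ✓
5: Box p is F. ✓

{1, 4, 5}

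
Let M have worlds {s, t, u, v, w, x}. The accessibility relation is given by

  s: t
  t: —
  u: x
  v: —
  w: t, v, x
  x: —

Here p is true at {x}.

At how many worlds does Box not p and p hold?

1

s: Box not p is T, p is F. ✗
t: Box not p is T, p is F. ✗
u: Box not p is F, p is F. ✗
v: Box not p is T, p is F. ✗
w: Box not p is F, p is F. ✗
x: Box not p is T, p is T. ✓
Satisfying worlds: {x}.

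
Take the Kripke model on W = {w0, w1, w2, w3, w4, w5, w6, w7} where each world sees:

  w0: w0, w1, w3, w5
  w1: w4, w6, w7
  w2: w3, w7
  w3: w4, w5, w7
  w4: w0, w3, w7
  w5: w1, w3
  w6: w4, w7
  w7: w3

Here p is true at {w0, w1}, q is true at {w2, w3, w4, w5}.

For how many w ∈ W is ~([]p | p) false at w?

w0: []p | p is T. ✗
w1: []p | p is T. ✗
w2: []p | p is F. ✓
w3: []p | p is F. ✓
w4: []p | p is F. ✓
w5: []p | p is F. ✓
w6: []p | p is F. ✓
w7: []p | p is F. ✓
Satisfying worlds: {w2, w3, w4, w5, w6, w7}.
So ~([]p | p) fails at the other 2 worlds.

2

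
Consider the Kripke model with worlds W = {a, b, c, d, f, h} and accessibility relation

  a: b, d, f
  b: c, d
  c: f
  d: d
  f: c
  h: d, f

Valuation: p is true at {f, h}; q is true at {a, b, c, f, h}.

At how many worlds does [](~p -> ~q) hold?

3

a: successors {b, d, f}; ~p -> ~q there: b:F, d:T, f:T. ✗
b: successors {c, d}; ~p -> ~q there: c:F, d:T. ✗
c: successors {f}; ~p -> ~q there: f:T. ✓
d: successors {d}; ~p -> ~q there: d:T. ✓
f: successors {c}; ~p -> ~q there: c:F. ✗
h: successors {d, f}; ~p -> ~q there: d:T, f:T. ✓
Satisfying worlds: {c, d, h}.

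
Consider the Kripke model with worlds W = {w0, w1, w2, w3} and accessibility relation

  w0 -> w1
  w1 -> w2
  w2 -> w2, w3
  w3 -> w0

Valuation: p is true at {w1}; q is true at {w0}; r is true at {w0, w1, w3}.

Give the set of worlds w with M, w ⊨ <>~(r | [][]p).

{w1, w2}

w0: successors {w1}; ~(r | [][]p) there: w1:F. ✗
w1: successors {w2}; ~(r | [][]p) there: w2:T. ✓
w2: successors {w2, w3}; ~(r | [][]p) there: w2:T, w3:F. ✓
w3: successors {w0}; ~(r | [][]p) there: w0:F. ✗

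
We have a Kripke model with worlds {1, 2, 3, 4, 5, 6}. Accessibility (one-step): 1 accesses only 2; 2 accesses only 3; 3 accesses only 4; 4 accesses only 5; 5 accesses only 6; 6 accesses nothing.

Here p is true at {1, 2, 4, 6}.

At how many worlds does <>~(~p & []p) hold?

3

1: successors {2}; ~(~p & []p) there: 2:T. ✓
2: successors {3}; ~(~p & []p) there: 3:F. ✗
3: successors {4}; ~(~p & []p) there: 4:T. ✓
4: successors {5}; ~(~p & []p) there: 5:F. ✗
5: successors {6}; ~(~p & []p) there: 6:T. ✓
6: no successors, so <>~(~p & []p) fails. ✗
Satisfying worlds: {1, 3, 5}.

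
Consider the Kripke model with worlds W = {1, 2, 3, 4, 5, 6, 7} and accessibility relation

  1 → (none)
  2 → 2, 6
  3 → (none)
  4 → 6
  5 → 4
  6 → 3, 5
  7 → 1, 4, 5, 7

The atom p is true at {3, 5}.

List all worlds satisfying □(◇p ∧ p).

{1, 3}

1: no successors, so □(◇p ∧ p) holds vacuously. ✓
2: successors {2, 6}; ◇p ∧ p there: 2:F, 6:F. ✗
3: no successors, so □(◇p ∧ p) holds vacuously. ✓
4: successors {6}; ◇p ∧ p there: 6:F. ✗
5: successors {4}; ◇p ∧ p there: 4:F. ✗
6: successors {3, 5}; ◇p ∧ p there: 3:F, 5:F. ✗
7: successors {1, 4, 5, 7}; ◇p ∧ p there: 1:F, 4:F, 5:F, 7:F. ✗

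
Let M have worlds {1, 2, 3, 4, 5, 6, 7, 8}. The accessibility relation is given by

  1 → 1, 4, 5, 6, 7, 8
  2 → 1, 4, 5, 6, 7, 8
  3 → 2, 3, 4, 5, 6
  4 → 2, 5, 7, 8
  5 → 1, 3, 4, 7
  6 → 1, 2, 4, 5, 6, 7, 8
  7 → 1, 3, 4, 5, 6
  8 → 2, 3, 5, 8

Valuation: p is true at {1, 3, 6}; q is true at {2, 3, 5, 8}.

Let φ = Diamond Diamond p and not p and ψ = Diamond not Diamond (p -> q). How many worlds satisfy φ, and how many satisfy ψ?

For Diamond Diamond p and not p:
1: Diamond Diamond p is T, not p is F. ✗
2: Diamond Diamond p is T, not p is T. ✓
3: Diamond Diamond p is T, not p is F. ✗
4: Diamond Diamond p is T, not p is T. ✓
5: Diamond Diamond p is T, not p is T. ✓
6: Diamond Diamond p is T, not p is F. ✗
7: Diamond Diamond p is T, not p is T. ✓
8: Diamond Diamond p is T, not p is T. ✓
— 5 worlds.
For Diamond not Diamond (p -> q):
1: successors {1, 4, 5, 6, 7, 8}; not Diamond (p -> q) there: 1:F, 4:F, 5:F, 6:F, 7:F, 8:F. ✗
2: successors {1, 4, 5, 6, 7, 8}; not Diamond (p -> q) there: 1:F, 4:F, 5:F, 6:F, 7:F, 8:F. ✗
3: successors {2, 3, 4, 5, 6}; not Diamond (p -> q) there: 2:F, 3:F, 4:F, 5:F, 6:F. ✗
4: successors {2, 5, 7, 8}; not Diamond (p -> q) there: 2:F, 5:F, 7:F, 8:F. ✗
5: successors {1, 3, 4, 7}; not Diamond (p -> q) there: 1:F, 3:F, 4:F, 7:F. ✗
6: successors {1, 2, 4, 5, 6, 7, 8}; not Diamond (p -> q) there: 1:F, 2:F, 4:F, 5:F, 6:F, 7:F, 8:F. ✗
7: successors {1, 3, 4, 5, 6}; not Diamond (p -> q) there: 1:F, 3:F, 4:F, 5:F, 6:F. ✗
8: successors {2, 3, 5, 8}; not Diamond (p -> q) there: 2:F, 3:F, 5:F, 8:F. ✗
— 0 worlds.

5 and 0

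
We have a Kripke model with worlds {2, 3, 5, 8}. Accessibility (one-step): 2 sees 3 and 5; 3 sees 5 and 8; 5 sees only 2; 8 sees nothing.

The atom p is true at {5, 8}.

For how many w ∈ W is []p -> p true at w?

3

2: []p is F, p is F. ✓
3: []p is T, p is F. ✗
5: []p is F, p is T. ✓
8: []p is T, p is T. ✓
Satisfying worlds: {2, 5, 8}.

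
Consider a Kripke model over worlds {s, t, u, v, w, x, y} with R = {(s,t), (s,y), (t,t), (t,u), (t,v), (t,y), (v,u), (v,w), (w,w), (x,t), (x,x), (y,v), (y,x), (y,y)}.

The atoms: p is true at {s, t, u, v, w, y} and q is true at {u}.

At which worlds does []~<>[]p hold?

{u}

s: successors {t, y}; ~<>[]p there: t:F, y:F. ✗
t: successors {t, u, v, y}; ~<>[]p there: t:F, u:T, v:F, y:F. ✗
u: no successors, so []~<>[]p holds vacuously. ✓
v: successors {u, w}; ~<>[]p there: u:T, w:F. ✗
w: successors {w}; ~<>[]p there: w:F. ✗
x: successors {t, x}; ~<>[]p there: t:F, x:F. ✗
y: successors {v, x, y}; ~<>[]p there: v:F, x:F, y:F. ✗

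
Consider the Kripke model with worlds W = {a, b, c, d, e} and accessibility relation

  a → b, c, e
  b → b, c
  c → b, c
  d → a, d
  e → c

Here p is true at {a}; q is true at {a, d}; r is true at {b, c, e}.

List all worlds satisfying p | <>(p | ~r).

a: p is T, <>(p | ~r) is F. ✓
b: p is F, <>(p | ~r) is F. ✗
c: p is F, <>(p | ~r) is F. ✗
d: p is F, <>(p | ~r) is T. ✓
e: p is F, <>(p | ~r) is F. ✗

{a, d}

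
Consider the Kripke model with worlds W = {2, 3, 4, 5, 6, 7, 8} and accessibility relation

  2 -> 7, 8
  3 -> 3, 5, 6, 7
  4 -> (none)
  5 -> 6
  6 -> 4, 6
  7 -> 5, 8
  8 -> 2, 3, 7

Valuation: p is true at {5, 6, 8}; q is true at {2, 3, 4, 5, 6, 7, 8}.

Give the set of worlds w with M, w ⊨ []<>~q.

2: successors {7, 8}; <>~q there: 7:F, 8:F. ✗
3: successors {3, 5, 6, 7}; <>~q there: 3:F, 5:F, 6:F, 7:F. ✗
4: no successors, so []<>~q holds vacuously. ✓
5: successors {6}; <>~q there: 6:F. ✗
6: successors {4, 6}; <>~q there: 4:F, 6:F. ✗
7: successors {5, 8}; <>~q there: 5:F, 8:F. ✗
8: successors {2, 3, 7}; <>~q there: 2:F, 3:F, 7:F. ✗

{4}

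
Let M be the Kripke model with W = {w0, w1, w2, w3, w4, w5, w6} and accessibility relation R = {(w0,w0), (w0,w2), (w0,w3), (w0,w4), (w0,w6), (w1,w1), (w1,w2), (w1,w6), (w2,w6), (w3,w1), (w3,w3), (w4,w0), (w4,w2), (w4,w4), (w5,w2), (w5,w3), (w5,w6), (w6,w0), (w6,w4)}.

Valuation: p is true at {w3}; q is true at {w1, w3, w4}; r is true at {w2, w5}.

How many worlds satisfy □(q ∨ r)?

1

w0: successors {w0, w2, w3, w4, w6}; q ∨ r there: w0:F, w2:T, w3:T, w4:T, w6:F. ✗
w1: successors {w1, w2, w6}; q ∨ r there: w1:T, w2:T, w6:F. ✗
w2: successors {w6}; q ∨ r there: w6:F. ✗
w3: successors {w1, w3}; q ∨ r there: w1:T, w3:T. ✓
w4: successors {w0, w2, w4}; q ∨ r there: w0:F, w2:T, w4:T. ✗
w5: successors {w2, w3, w6}; q ∨ r there: w2:T, w3:T, w6:F. ✗
w6: successors {w0, w4}; q ∨ r there: w0:F, w4:T. ✗
Satisfying worlds: {w3}.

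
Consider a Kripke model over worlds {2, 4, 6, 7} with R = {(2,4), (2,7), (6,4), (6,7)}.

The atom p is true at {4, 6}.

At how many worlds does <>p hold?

2

2: successors {4, 7}; p there: 4:T, 7:F. ✓
4: no successors, so <>p fails. ✗
6: successors {4, 7}; p there: 4:T, 7:F. ✓
7: no successors, so <>p fails. ✗
Satisfying worlds: {2, 6}.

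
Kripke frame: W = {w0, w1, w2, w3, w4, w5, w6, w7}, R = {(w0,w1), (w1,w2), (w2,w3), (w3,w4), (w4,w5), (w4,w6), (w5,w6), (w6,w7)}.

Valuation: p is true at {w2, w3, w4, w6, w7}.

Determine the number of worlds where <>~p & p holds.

w0: <>~p is T, p is F. ✗
w1: <>~p is F, p is F. ✗
w2: <>~p is F, p is T. ✗
w3: <>~p is F, p is T. ✗
w4: <>~p is T, p is T. ✓
w5: <>~p is F, p is F. ✗
w6: <>~p is F, p is T. ✗
w7: <>~p is F, p is T. ✗
Satisfying worlds: {w4}.

1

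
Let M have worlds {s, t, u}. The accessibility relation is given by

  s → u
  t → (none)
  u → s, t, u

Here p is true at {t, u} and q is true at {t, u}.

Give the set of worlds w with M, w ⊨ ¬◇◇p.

{t}

s: ◇◇p is T. ✗
t: ◇◇p is F. ✓
u: ◇◇p is T. ✗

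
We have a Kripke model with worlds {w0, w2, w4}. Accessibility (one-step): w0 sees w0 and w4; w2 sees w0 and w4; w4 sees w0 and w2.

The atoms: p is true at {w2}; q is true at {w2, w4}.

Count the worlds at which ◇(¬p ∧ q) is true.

2

w0: successors {w0, w4}; ¬p ∧ q there: w0:F, w4:T. ✓
w2: successors {w0, w4}; ¬p ∧ q there: w0:F, w4:T. ✓
w4: successors {w0, w2}; ¬p ∧ q there: w0:F, w2:F. ✗
Satisfying worlds: {w0, w2}.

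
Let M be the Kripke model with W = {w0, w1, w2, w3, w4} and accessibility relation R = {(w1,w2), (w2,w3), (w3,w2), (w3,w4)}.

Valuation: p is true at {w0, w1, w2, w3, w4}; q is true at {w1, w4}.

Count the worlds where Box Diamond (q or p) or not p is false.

1

w0: Box Diamond (q or p) is T, not p is F. ✓
w1: Box Diamond (q or p) is T, not p is F. ✓
w2: Box Diamond (q or p) is T, not p is F. ✓
w3: Box Diamond (q or p) is F, not p is F. ✗
w4: Box Diamond (q or p) is T, not p is F. ✓
Satisfying worlds: {w0, w1, w2, w4}.
So Box Diamond (q or p) or not p fails at the other 1 world.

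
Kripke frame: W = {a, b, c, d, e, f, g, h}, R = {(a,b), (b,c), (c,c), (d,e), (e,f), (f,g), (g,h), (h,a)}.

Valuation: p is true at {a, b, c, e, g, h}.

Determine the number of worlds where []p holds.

a: successors {b}; p there: b:T. ✓
b: successors {c}; p there: c:T. ✓
c: successors {c}; p there: c:T. ✓
d: successors {e}; p there: e:T. ✓
e: successors {f}; p there: f:F. ✗
f: successors {g}; p there: g:T. ✓
g: successors {h}; p there: h:T. ✓
h: successors {a}; p there: a:T. ✓
Satisfying worlds: {a, b, c, d, f, g, h}.

7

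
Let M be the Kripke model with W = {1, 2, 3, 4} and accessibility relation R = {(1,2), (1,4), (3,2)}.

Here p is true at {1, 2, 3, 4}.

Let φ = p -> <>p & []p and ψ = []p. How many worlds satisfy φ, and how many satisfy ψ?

For p -> <>p & []p:
1: p is T, <>p & []p is T. ✓
2: p is T, <>p & []p is F. ✗
3: p is T, <>p & []p is T. ✓
4: p is T, <>p & []p is F. ✗
— 2 worlds.
For []p:
1: successors {2, 4}; p there: 2:T, 4:T. ✓
2: no successors, so []p holds vacuously. ✓
3: successors {2}; p there: 2:T. ✓
4: no successors, so []p holds vacuously. ✓
— 4 worlds.

2 and 4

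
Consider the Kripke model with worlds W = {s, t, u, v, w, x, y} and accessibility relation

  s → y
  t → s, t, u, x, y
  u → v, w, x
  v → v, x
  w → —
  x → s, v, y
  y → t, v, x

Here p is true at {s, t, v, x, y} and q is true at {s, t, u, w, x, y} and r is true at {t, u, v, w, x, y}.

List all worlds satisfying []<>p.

{s, t, v, w, x, y}

s: successors {y}; <>p there: y:T. ✓
t: successors {s, t, u, x, y}; <>p there: s:T, t:T, u:T, x:T, y:T. ✓
u: successors {v, w, x}; <>p there: v:T, w:F, x:T. ✗
v: successors {v, x}; <>p there: v:T, x:T. ✓
w: no successors, so []<>p holds vacuously. ✓
x: successors {s, v, y}; <>p there: s:T, v:T, y:T. ✓
y: successors {t, v, x}; <>p there: t:T, v:T, x:T. ✓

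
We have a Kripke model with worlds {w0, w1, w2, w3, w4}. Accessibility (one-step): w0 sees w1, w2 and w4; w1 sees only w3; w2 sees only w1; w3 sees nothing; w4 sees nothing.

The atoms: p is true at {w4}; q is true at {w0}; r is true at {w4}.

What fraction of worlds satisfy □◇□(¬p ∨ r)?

3/5

w0: successors {w1, w2, w4}; ◇□(¬p ∨ r) there: w1:T, w2:T, w4:F. ✗
w1: successors {w3}; ◇□(¬p ∨ r) there: w3:F. ✗
w2: successors {w1}; ◇□(¬p ∨ r) there: w1:T. ✓
w3: no successors, so □◇□(¬p ∨ r) holds vacuously. ✓
w4: no successors, so □◇□(¬p ∨ r) holds vacuously. ✓
That's 3 of 5 worlds, so 3/5.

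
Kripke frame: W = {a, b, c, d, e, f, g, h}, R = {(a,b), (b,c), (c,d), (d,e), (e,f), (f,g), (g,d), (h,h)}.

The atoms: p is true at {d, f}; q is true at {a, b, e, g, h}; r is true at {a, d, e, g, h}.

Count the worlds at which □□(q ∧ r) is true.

4

a: successors {b}; □(q ∧ r) there: b:F. ✗
b: successors {c}; □(q ∧ r) there: c:F. ✗
c: successors {d}; □(q ∧ r) there: d:T. ✓
d: successors {e}; □(q ∧ r) there: e:F. ✗
e: successors {f}; □(q ∧ r) there: f:T. ✓
f: successors {g}; □(q ∧ r) there: g:F. ✗
g: successors {d}; □(q ∧ r) there: d:T. ✓
h: successors {h}; □(q ∧ r) there: h:T. ✓
Satisfying worlds: {c, e, g, h}.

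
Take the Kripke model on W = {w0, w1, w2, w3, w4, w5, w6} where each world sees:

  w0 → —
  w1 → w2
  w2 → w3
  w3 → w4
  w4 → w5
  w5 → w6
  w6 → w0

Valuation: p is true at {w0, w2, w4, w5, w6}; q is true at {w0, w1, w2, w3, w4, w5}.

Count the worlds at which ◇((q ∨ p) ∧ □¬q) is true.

w0: no successors, so ◇((q ∨ p) ∧ □¬q) fails. ✗
w1: successors {w2}; (q ∨ p) ∧ □¬q there: w2:F. ✗
w2: successors {w3}; (q ∨ p) ∧ □¬q there: w3:F. ✗
w3: successors {w4}; (q ∨ p) ∧ □¬q there: w4:F. ✗
w4: successors {w5}; (q ∨ p) ∧ □¬q there: w5:T. ✓
w5: successors {w6}; (q ∨ p) ∧ □¬q there: w6:F. ✗
w6: successors {w0}; (q ∨ p) ∧ □¬q there: w0:T. ✓
Satisfying worlds: {w4, w6}.

2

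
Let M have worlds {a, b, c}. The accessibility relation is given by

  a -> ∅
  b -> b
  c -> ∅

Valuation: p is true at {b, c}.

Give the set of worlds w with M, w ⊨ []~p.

{a, c}

a: no successors, so []~p holds vacuously. ✓
b: successors {b}; ~p there: b:F. ✗
c: no successors, so []~p holds vacuously. ✓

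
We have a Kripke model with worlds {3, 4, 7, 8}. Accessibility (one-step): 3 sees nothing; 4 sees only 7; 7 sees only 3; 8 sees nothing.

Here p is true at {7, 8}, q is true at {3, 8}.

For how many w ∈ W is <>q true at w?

3: no successors, so <>q fails. ✗
4: successors {7}; q there: 7:F. ✗
7: successors {3}; q there: 3:T. ✓
8: no successors, so <>q fails. ✗
Satisfying worlds: {7}.

1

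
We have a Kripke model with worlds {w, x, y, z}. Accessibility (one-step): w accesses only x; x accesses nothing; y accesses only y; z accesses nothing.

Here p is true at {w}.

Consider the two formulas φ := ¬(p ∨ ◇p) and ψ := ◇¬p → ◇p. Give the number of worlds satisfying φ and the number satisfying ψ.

3 and 2

For ¬(p ∨ ◇p):
w: p ∨ ◇p is T. ✗
x: p ∨ ◇p is F. ✓
y: p ∨ ◇p is F. ✓
z: p ∨ ◇p is F. ✓
— 3 worlds.
For ◇¬p → ◇p:
w: ◇¬p is T, ◇p is F. ✗
x: ◇¬p is F, ◇p is F. ✓
y: ◇¬p is T, ◇p is F. ✗
z: ◇¬p is F, ◇p is F. ✓
— 2 worlds.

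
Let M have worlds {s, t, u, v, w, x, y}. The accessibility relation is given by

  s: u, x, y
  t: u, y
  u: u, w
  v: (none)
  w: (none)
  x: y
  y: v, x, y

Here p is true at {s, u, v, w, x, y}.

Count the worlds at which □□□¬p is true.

s: successors {u, x, y}; □□¬p there: u:F, x:F, y:F. ✗
t: successors {u, y}; □□¬p there: u:F, y:F. ✗
u: successors {u, w}; □□¬p there: u:F, w:T. ✗
v: no successors, so □□□¬p holds vacuously. ✓
w: no successors, so □□□¬p holds vacuously. ✓
x: successors {y}; □□¬p there: y:F. ✗
y: successors {v, x, y}; □□¬p there: v:T, x:F, y:F. ✗
Satisfying worlds: {v, w}.

2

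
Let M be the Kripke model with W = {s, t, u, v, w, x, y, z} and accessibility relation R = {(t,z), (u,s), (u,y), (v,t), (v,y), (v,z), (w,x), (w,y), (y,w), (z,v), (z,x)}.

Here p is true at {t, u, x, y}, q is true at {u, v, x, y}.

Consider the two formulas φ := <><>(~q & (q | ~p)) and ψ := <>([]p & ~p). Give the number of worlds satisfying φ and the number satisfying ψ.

For <><>(~q & (q | ~p)):
s: no successors, so <><>(~q & (q | ~p)) fails. ✗
t: successors {z}; <>(~q & (q | ~p)) there: z:F. ✗
u: successors {s, y}; <>(~q & (q | ~p)) there: s:F, y:T. ✓
v: successors {t, y, z}; <>(~q & (q | ~p)) there: t:T, y:T, z:F. ✓
w: successors {x, y}; <>(~q & (q | ~p)) there: x:F, y:T. ✓
x: no successors, so <><>(~q & (q | ~p)) fails. ✗
y: successors {w}; <>(~q & (q | ~p)) there: w:F. ✗
z: successors {v, x}; <>(~q & (q | ~p)) there: v:T, x:F. ✓
— 4 worlds.
For <>([]p & ~p):
s: no successors, so <>([]p & ~p) fails. ✗
t: successors {z}; []p & ~p there: z:F. ✗
u: successors {s, y}; []p & ~p there: s:T, y:F. ✓
v: successors {t, y, z}; []p & ~p there: t:F, y:F, z:F. ✗
w: successors {x, y}; []p & ~p there: x:F, y:F. ✗
x: no successors, so <>([]p & ~p) fails. ✗
y: successors {w}; []p & ~p there: w:T. ✓
z: successors {v, x}; []p & ~p there: v:F, x:F. ✗
— 2 worlds.

4 and 2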